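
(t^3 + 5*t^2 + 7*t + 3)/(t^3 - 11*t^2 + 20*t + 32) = (t^2 + 4*t + 3)/(t^2 - 12*t + 32)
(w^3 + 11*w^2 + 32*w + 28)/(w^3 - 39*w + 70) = (w^2 + 4*w + 4)/(w^2 - 7*w + 10)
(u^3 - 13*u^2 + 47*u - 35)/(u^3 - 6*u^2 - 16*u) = (-u^3 + 13*u^2 - 47*u + 35)/(u*(-u^2 + 6*u + 16))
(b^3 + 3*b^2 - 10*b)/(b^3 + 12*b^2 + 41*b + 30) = b*(b - 2)/(b^2 + 7*b + 6)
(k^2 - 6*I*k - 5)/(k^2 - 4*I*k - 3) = (k - 5*I)/(k - 3*I)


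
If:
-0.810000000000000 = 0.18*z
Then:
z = -4.50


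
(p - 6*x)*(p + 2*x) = p^2 - 4*p*x - 12*x^2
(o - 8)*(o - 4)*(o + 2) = o^3 - 10*o^2 + 8*o + 64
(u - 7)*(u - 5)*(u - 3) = u^3 - 15*u^2 + 71*u - 105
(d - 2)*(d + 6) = d^2 + 4*d - 12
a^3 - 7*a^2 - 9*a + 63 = (a - 7)*(a - 3)*(a + 3)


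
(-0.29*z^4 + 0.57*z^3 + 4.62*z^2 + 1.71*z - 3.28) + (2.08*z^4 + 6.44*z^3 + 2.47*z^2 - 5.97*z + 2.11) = 1.79*z^4 + 7.01*z^3 + 7.09*z^2 - 4.26*z - 1.17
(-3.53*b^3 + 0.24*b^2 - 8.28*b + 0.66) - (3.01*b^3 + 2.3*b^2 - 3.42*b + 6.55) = -6.54*b^3 - 2.06*b^2 - 4.86*b - 5.89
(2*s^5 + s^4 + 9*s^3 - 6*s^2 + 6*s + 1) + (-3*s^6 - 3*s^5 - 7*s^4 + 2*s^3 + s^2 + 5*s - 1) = -3*s^6 - s^5 - 6*s^4 + 11*s^3 - 5*s^2 + 11*s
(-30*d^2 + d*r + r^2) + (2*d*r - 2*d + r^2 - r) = -30*d^2 + 3*d*r - 2*d + 2*r^2 - r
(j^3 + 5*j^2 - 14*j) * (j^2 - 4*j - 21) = j^5 + j^4 - 55*j^3 - 49*j^2 + 294*j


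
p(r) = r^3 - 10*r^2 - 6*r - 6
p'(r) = 3*r^2 - 20*r - 6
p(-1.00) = -11.00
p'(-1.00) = 17.00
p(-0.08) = -5.58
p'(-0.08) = -4.38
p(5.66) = -178.99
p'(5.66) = -23.09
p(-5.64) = -469.66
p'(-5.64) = 202.23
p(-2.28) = -56.16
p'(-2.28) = 55.20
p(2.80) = -79.25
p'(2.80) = -38.48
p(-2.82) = -91.03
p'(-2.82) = 74.26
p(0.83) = -17.30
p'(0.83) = -20.53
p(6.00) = -186.00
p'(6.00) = -18.00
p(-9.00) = -1491.00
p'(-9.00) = 417.00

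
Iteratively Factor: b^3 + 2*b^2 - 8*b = (b + 4)*(b^2 - 2*b) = b*(b + 4)*(b - 2)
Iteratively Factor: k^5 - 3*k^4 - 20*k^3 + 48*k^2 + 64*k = (k)*(k^4 - 3*k^3 - 20*k^2 + 48*k + 64) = k*(k - 4)*(k^3 + k^2 - 16*k - 16) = k*(k - 4)*(k + 4)*(k^2 - 3*k - 4) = k*(k - 4)^2*(k + 4)*(k + 1)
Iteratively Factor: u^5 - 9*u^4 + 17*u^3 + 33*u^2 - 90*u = (u)*(u^4 - 9*u^3 + 17*u^2 + 33*u - 90) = u*(u - 3)*(u^3 - 6*u^2 - u + 30) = u*(u - 3)*(u + 2)*(u^2 - 8*u + 15) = u*(u - 5)*(u - 3)*(u + 2)*(u - 3)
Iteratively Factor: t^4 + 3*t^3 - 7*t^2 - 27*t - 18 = (t + 3)*(t^3 - 7*t - 6) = (t + 2)*(t + 3)*(t^2 - 2*t - 3) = (t - 3)*(t + 2)*(t + 3)*(t + 1)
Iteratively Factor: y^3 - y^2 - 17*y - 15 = (y + 1)*(y^2 - 2*y - 15) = (y - 5)*(y + 1)*(y + 3)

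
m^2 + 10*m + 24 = (m + 4)*(m + 6)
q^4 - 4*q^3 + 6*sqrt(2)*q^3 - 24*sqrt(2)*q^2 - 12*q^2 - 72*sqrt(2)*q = q*(q - 6)*(q + 2)*(q + 6*sqrt(2))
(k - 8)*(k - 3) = k^2 - 11*k + 24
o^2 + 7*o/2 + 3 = (o + 3/2)*(o + 2)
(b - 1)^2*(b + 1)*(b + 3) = b^4 + 2*b^3 - 4*b^2 - 2*b + 3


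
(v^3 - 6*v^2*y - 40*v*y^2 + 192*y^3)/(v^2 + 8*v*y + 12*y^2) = (v^2 - 12*v*y + 32*y^2)/(v + 2*y)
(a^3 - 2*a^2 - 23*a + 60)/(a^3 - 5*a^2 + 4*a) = (a^2 + 2*a - 15)/(a*(a - 1))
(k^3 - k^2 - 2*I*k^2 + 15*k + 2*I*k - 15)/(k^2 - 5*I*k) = k - 1 + 3*I - 3*I/k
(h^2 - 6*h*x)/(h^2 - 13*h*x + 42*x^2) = h/(h - 7*x)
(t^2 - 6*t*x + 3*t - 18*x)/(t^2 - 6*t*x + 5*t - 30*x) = (t + 3)/(t + 5)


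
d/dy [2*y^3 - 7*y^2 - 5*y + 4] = 6*y^2 - 14*y - 5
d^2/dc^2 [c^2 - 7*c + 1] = 2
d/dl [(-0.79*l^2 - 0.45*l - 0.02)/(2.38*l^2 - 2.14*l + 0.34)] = (2.7616*l^2 - 0.442*l - 0.1958)/(5.6644*l^4 - 10.1864*l^3 + 6.198*l^2 - 1.4552*l + 0.1156)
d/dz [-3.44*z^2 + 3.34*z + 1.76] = 3.34 - 6.88*z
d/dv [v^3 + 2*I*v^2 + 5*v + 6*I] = 3*v^2 + 4*I*v + 5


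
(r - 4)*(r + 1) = r^2 - 3*r - 4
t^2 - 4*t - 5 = (t - 5)*(t + 1)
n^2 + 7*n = n*(n + 7)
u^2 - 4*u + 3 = (u - 3)*(u - 1)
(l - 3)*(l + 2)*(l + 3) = l^3 + 2*l^2 - 9*l - 18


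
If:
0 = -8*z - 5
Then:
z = -5/8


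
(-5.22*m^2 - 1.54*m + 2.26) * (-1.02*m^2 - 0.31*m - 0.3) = 5.3244*m^4 + 3.189*m^3 - 0.2618*m^2 - 0.2386*m - 0.678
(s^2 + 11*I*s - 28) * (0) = 0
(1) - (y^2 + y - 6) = -y^2 - y + 7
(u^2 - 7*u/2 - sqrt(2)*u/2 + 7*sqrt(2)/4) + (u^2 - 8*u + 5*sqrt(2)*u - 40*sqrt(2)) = 2*u^2 - 23*u/2 + 9*sqrt(2)*u/2 - 153*sqrt(2)/4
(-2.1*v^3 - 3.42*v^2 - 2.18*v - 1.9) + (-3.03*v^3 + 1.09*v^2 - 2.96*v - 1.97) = -5.13*v^3 - 2.33*v^2 - 5.14*v - 3.87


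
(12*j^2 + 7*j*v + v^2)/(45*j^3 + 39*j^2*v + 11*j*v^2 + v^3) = (4*j + v)/(15*j^2 + 8*j*v + v^2)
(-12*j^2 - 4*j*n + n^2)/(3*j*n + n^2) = (-12*j^2 - 4*j*n + n^2)/(n*(3*j + n))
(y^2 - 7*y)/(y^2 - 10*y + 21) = y/(y - 3)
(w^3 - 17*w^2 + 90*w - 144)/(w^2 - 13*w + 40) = (w^2 - 9*w + 18)/(w - 5)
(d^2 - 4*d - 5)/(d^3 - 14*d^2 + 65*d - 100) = (d + 1)/(d^2 - 9*d + 20)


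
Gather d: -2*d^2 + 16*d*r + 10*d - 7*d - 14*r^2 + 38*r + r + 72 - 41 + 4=-2*d^2 + d*(16*r + 3) - 14*r^2 + 39*r + 35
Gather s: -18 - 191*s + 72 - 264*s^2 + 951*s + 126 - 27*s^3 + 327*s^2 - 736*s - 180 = -27*s^3 + 63*s^2 + 24*s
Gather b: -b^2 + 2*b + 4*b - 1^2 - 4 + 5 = -b^2 + 6*b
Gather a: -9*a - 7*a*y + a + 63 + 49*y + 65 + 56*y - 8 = a*(-7*y - 8) + 105*y + 120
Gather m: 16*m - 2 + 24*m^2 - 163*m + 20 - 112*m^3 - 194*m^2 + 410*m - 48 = -112*m^3 - 170*m^2 + 263*m - 30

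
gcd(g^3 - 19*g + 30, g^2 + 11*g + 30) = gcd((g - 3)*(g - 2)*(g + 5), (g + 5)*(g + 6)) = g + 5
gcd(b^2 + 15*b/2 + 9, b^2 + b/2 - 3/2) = b + 3/2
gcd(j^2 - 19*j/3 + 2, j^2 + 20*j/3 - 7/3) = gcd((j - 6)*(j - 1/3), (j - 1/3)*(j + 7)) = j - 1/3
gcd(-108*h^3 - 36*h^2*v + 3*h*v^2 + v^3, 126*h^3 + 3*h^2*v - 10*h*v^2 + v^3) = -18*h^2 - 3*h*v + v^2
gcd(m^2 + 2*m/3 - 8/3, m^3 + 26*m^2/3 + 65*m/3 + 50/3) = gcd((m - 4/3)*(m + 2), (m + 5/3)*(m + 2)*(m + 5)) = m + 2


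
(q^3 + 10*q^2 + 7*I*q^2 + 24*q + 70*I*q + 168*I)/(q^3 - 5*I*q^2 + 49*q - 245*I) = (q^2 + 10*q + 24)/(q^2 - 12*I*q - 35)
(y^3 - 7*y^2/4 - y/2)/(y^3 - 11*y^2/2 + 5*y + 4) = y*(4*y + 1)/(2*(2*y^2 - 7*y - 4))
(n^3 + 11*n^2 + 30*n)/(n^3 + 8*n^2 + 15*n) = (n + 6)/(n + 3)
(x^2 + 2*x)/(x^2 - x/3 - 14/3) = 3*x/(3*x - 7)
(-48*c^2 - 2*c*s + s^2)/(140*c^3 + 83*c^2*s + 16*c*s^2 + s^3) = (-48*c^2 - 2*c*s + s^2)/(140*c^3 + 83*c^2*s + 16*c*s^2 + s^3)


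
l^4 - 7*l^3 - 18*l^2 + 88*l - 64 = (l - 8)*(l - 2)*(l - 1)*(l + 4)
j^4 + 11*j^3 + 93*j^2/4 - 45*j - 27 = (j - 3/2)*(j + 1/2)*(j + 6)^2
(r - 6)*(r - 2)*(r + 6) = r^3 - 2*r^2 - 36*r + 72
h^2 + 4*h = h*(h + 4)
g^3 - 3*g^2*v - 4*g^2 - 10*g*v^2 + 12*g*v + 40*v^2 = (g - 4)*(g - 5*v)*(g + 2*v)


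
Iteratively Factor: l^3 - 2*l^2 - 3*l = (l + 1)*(l^2 - 3*l) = l*(l + 1)*(l - 3)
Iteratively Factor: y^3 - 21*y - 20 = (y + 4)*(y^2 - 4*y - 5) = (y - 5)*(y + 4)*(y + 1)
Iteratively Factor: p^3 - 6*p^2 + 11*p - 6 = (p - 2)*(p^2 - 4*p + 3) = (p - 3)*(p - 2)*(p - 1)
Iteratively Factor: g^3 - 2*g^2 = (g)*(g^2 - 2*g) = g^2*(g - 2)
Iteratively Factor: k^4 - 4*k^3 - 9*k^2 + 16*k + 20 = (k - 5)*(k^3 + k^2 - 4*k - 4) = (k - 5)*(k + 1)*(k^2 - 4) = (k - 5)*(k + 1)*(k + 2)*(k - 2)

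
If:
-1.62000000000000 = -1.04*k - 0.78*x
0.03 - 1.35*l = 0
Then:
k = 1.55769230769231 - 0.75*x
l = 0.02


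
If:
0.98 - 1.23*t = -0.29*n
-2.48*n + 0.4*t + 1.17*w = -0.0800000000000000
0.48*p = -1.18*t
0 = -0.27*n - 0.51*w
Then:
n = 0.13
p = -2.04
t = 0.83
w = -0.07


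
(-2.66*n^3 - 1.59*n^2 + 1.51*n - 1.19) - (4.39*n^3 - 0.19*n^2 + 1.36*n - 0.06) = -7.05*n^3 - 1.4*n^2 + 0.15*n - 1.13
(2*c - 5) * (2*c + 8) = 4*c^2 + 6*c - 40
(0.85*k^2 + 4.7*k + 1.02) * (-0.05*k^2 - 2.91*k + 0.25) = -0.0425*k^4 - 2.7085*k^3 - 13.5155*k^2 - 1.7932*k + 0.255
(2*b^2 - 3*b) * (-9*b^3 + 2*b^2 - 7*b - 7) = -18*b^5 + 31*b^4 - 20*b^3 + 7*b^2 + 21*b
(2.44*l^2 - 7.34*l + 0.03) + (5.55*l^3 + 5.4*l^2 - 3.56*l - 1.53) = 5.55*l^3 + 7.84*l^2 - 10.9*l - 1.5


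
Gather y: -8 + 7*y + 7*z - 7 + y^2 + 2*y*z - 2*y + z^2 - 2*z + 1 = y^2 + y*(2*z + 5) + z^2 + 5*z - 14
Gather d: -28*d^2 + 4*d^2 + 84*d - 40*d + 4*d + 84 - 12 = -24*d^2 + 48*d + 72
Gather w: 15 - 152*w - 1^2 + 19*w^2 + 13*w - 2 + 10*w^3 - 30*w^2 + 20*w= 10*w^3 - 11*w^2 - 119*w + 12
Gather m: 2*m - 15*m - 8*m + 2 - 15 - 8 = -21*m - 21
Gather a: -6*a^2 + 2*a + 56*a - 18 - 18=-6*a^2 + 58*a - 36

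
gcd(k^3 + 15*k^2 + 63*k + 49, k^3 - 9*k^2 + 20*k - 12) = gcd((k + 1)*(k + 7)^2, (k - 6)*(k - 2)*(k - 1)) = 1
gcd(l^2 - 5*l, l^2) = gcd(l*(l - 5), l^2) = l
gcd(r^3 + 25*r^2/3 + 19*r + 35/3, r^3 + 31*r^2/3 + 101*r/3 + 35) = r^2 + 22*r/3 + 35/3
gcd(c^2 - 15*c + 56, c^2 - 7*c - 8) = c - 8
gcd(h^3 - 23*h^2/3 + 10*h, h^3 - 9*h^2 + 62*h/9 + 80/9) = h - 5/3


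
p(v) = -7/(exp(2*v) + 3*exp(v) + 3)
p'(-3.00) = 0.11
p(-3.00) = -2.22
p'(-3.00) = 0.11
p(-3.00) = -2.22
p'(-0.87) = 0.57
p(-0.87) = -1.58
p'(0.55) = 0.63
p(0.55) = -0.62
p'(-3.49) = 0.07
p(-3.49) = -2.26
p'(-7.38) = 0.00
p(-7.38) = -2.33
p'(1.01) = 0.46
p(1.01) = -0.37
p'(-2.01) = 0.26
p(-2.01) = -2.05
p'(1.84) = 0.18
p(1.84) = -0.11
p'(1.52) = 0.27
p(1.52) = -0.19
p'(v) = -7*(-2*exp(2*v) - 3*exp(v))/(exp(2*v) + 3*exp(v) + 3)^2 = (14*exp(v) + 21)*exp(v)/(exp(2*v) + 3*exp(v) + 3)^2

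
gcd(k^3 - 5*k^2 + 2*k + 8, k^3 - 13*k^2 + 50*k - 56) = k^2 - 6*k + 8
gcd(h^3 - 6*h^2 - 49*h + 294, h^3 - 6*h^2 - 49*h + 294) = h^3 - 6*h^2 - 49*h + 294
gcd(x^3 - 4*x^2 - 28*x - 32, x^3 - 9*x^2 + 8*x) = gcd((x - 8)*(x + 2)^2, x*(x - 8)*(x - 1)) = x - 8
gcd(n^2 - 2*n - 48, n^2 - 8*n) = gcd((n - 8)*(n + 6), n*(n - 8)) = n - 8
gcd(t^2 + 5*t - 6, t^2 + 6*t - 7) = t - 1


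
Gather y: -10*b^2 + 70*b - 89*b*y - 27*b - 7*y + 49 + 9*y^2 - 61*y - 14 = -10*b^2 + 43*b + 9*y^2 + y*(-89*b - 68) + 35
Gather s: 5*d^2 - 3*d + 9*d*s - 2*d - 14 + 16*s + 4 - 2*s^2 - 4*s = 5*d^2 - 5*d - 2*s^2 + s*(9*d + 12) - 10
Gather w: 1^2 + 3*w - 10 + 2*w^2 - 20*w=2*w^2 - 17*w - 9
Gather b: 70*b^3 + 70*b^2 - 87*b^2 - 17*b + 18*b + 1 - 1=70*b^3 - 17*b^2 + b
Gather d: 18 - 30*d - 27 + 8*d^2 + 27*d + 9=8*d^2 - 3*d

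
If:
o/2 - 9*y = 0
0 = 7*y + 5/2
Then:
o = -45/7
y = -5/14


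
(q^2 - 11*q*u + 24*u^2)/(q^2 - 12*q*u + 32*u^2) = (q - 3*u)/(q - 4*u)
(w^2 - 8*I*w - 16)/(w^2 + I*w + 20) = (w - 4*I)/(w + 5*I)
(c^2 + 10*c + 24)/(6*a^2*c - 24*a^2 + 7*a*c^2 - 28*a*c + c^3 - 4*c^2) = (c^2 + 10*c + 24)/(6*a^2*c - 24*a^2 + 7*a*c^2 - 28*a*c + c^3 - 4*c^2)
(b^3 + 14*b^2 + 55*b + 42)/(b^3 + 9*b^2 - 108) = (b^2 + 8*b + 7)/(b^2 + 3*b - 18)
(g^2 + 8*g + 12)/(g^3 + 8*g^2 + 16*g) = (g^2 + 8*g + 12)/(g*(g^2 + 8*g + 16))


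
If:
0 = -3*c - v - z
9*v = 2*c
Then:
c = -9*z/29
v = -2*z/29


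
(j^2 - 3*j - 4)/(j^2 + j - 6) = (j^2 - 3*j - 4)/(j^2 + j - 6)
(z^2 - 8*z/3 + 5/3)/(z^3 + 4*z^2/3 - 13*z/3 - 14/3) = (3*z^2 - 8*z + 5)/(3*z^3 + 4*z^2 - 13*z - 14)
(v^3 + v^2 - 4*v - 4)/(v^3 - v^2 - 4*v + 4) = (v + 1)/(v - 1)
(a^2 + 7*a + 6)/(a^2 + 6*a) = (a + 1)/a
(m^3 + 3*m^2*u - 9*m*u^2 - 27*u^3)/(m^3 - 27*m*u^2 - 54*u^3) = (-m + 3*u)/(-m + 6*u)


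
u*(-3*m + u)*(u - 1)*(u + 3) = -3*m*u^3 - 6*m*u^2 + 9*m*u + u^4 + 2*u^3 - 3*u^2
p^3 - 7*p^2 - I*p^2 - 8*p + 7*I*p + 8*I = (p - 8)*(p + 1)*(p - I)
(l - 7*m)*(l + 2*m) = l^2 - 5*l*m - 14*m^2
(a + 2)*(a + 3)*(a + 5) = a^3 + 10*a^2 + 31*a + 30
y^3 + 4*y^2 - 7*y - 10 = (y - 2)*(y + 1)*(y + 5)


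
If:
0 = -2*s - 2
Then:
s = -1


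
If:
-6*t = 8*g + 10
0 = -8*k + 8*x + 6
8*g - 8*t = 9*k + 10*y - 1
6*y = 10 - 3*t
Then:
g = 3*y/2 - 15/4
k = 2*y - 167/27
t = 10/3 - 2*y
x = 2*y - 749/108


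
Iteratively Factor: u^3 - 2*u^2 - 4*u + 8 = (u - 2)*(u^2 - 4) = (u - 2)^2*(u + 2)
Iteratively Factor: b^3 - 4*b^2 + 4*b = (b)*(b^2 - 4*b + 4) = b*(b - 2)*(b - 2)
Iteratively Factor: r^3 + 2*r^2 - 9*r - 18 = (r + 3)*(r^2 - r - 6) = (r - 3)*(r + 3)*(r + 2)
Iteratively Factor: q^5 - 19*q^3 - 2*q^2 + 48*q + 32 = (q + 1)*(q^4 - q^3 - 18*q^2 + 16*q + 32) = (q + 1)^2*(q^3 - 2*q^2 - 16*q + 32) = (q + 1)^2*(q + 4)*(q^2 - 6*q + 8) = (q - 4)*(q + 1)^2*(q + 4)*(q - 2)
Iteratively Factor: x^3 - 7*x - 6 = (x + 2)*(x^2 - 2*x - 3) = (x + 1)*(x + 2)*(x - 3)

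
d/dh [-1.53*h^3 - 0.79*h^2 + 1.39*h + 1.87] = -4.59*h^2 - 1.58*h + 1.39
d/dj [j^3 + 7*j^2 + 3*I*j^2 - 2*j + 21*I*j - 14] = 3*j^2 + j*(14 + 6*I) - 2 + 21*I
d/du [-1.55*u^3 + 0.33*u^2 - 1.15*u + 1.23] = -4.65*u^2 + 0.66*u - 1.15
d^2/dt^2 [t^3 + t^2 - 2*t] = 6*t + 2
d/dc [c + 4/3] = 1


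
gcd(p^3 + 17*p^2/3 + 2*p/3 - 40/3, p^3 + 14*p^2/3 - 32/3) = p^2 + 2*p/3 - 8/3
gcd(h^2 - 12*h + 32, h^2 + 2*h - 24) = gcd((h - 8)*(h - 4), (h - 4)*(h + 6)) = h - 4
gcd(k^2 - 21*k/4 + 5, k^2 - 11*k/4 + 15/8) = k - 5/4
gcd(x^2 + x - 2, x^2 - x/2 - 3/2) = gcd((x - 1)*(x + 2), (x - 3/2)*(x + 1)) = 1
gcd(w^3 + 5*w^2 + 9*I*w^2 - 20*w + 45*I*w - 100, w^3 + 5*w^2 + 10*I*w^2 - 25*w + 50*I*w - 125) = w^2 + w*(5 + 5*I) + 25*I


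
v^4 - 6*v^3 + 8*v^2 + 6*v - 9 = (v - 3)^2*(v - 1)*(v + 1)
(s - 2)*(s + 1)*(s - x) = s^3 - s^2*x - s^2 + s*x - 2*s + 2*x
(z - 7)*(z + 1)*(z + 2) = z^3 - 4*z^2 - 19*z - 14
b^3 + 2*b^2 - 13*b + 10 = (b - 2)*(b - 1)*(b + 5)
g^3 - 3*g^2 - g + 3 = (g - 3)*(g - 1)*(g + 1)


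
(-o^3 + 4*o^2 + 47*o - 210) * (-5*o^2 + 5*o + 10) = 5*o^5 - 25*o^4 - 225*o^3 + 1325*o^2 - 580*o - 2100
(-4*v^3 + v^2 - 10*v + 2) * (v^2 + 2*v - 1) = -4*v^5 - 7*v^4 - 4*v^3 - 19*v^2 + 14*v - 2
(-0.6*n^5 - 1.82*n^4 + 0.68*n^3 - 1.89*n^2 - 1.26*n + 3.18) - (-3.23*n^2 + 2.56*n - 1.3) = -0.6*n^5 - 1.82*n^4 + 0.68*n^3 + 1.34*n^2 - 3.82*n + 4.48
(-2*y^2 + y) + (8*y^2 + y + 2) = 6*y^2 + 2*y + 2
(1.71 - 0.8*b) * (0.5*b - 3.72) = -0.4*b^2 + 3.831*b - 6.3612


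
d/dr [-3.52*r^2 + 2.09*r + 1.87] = 2.09 - 7.04*r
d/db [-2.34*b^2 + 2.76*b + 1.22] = 2.76 - 4.68*b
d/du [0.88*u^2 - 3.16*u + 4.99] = 1.76*u - 3.16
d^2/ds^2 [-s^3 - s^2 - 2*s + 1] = -6*s - 2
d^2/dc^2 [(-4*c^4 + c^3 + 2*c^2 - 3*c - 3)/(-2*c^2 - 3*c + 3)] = 2*(16*c^6 + 72*c^5 + 36*c^4 - 279*c^3 + 243*c^2 + 81*c + 54)/(8*c^6 + 36*c^5 + 18*c^4 - 81*c^3 - 27*c^2 + 81*c - 27)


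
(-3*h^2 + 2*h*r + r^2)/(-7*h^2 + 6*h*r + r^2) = (3*h + r)/(7*h + r)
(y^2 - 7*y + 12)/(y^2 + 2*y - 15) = (y - 4)/(y + 5)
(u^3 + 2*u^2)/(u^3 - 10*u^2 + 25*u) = u*(u + 2)/(u^2 - 10*u + 25)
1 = 1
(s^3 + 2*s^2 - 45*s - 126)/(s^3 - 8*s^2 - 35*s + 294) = (s + 3)/(s - 7)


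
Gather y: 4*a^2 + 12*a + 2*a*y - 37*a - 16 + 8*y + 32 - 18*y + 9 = 4*a^2 - 25*a + y*(2*a - 10) + 25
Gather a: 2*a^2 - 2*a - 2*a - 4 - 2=2*a^2 - 4*a - 6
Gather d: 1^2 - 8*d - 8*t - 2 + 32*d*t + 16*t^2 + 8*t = d*(32*t - 8) + 16*t^2 - 1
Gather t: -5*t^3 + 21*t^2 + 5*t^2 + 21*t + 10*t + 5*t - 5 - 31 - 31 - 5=-5*t^3 + 26*t^2 + 36*t - 72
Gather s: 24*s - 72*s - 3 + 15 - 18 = -48*s - 6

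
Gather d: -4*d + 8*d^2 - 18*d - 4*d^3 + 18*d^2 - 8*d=-4*d^3 + 26*d^2 - 30*d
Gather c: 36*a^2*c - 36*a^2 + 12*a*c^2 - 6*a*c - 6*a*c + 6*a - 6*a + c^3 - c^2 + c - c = -36*a^2 + c^3 + c^2*(12*a - 1) + c*(36*a^2 - 12*a)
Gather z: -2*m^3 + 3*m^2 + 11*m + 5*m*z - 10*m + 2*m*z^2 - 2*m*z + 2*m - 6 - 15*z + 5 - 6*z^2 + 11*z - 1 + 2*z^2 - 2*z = -2*m^3 + 3*m^2 + 3*m + z^2*(2*m - 4) + z*(3*m - 6) - 2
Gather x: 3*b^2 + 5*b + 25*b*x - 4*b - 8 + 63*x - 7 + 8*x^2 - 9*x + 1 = 3*b^2 + b + 8*x^2 + x*(25*b + 54) - 14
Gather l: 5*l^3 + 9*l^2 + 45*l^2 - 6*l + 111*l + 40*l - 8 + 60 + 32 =5*l^3 + 54*l^2 + 145*l + 84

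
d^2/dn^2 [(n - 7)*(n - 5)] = 2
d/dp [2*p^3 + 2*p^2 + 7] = 2*p*(3*p + 2)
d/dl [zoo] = 0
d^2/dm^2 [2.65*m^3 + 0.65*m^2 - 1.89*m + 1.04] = 15.9*m + 1.3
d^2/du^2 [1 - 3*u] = 0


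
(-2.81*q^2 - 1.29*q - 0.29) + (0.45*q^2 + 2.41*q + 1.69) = -2.36*q^2 + 1.12*q + 1.4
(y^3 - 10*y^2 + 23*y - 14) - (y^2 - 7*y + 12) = y^3 - 11*y^2 + 30*y - 26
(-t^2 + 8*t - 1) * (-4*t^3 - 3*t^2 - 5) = 4*t^5 - 29*t^4 - 20*t^3 + 8*t^2 - 40*t + 5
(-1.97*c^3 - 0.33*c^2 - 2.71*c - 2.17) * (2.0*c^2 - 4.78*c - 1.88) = -3.94*c^5 + 8.7566*c^4 - 0.139*c^3 + 9.2342*c^2 + 15.4674*c + 4.0796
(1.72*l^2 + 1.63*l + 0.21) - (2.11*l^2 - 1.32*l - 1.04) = -0.39*l^2 + 2.95*l + 1.25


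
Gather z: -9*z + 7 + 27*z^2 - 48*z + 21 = 27*z^2 - 57*z + 28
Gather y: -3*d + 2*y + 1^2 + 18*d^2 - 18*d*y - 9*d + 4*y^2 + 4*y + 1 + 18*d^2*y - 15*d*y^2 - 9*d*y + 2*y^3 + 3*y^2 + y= 18*d^2 - 12*d + 2*y^3 + y^2*(7 - 15*d) + y*(18*d^2 - 27*d + 7) + 2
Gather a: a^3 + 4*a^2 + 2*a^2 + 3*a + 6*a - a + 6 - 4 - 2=a^3 + 6*a^2 + 8*a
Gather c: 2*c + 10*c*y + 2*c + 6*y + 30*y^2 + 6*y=c*(10*y + 4) + 30*y^2 + 12*y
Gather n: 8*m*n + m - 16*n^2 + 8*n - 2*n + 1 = m - 16*n^2 + n*(8*m + 6) + 1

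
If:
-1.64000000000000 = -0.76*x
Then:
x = 2.16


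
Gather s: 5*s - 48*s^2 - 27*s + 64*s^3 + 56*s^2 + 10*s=64*s^3 + 8*s^2 - 12*s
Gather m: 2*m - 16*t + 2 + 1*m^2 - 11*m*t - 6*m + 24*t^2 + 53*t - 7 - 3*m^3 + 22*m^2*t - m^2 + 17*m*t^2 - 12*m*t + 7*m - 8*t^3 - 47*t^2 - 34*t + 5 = -3*m^3 + 22*m^2*t + m*(17*t^2 - 23*t + 3) - 8*t^3 - 23*t^2 + 3*t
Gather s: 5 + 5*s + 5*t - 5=5*s + 5*t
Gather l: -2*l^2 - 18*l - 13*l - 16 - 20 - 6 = -2*l^2 - 31*l - 42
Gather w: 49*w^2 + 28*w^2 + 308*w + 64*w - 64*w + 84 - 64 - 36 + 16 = 77*w^2 + 308*w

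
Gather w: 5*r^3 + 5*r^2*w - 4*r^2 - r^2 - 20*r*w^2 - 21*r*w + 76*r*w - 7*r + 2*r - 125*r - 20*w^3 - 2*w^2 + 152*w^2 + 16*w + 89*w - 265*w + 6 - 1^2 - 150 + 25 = 5*r^3 - 5*r^2 - 130*r - 20*w^3 + w^2*(150 - 20*r) + w*(5*r^2 + 55*r - 160) - 120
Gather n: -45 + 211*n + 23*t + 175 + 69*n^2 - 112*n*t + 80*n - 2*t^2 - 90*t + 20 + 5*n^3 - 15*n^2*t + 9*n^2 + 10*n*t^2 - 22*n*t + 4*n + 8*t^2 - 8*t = 5*n^3 + n^2*(78 - 15*t) + n*(10*t^2 - 134*t + 295) + 6*t^2 - 75*t + 150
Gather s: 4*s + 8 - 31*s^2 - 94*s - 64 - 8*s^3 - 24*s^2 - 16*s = -8*s^3 - 55*s^2 - 106*s - 56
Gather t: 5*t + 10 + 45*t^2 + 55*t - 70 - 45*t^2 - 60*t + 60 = 0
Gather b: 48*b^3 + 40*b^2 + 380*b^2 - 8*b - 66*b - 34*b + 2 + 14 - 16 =48*b^3 + 420*b^2 - 108*b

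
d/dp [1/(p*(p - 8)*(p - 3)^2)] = (-2*p*(p - 8) - p*(p - 3) - (p - 8)*(p - 3))/(p^2*(p - 8)^2*(p - 3)^3)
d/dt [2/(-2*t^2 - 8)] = 2*t/(t^2 + 4)^2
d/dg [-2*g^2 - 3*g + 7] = -4*g - 3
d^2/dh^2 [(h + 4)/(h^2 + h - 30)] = 2*((h + 4)*(2*h + 1)^2 - (3*h + 5)*(h^2 + h - 30))/(h^2 + h - 30)^3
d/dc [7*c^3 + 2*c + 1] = 21*c^2 + 2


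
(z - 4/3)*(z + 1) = z^2 - z/3 - 4/3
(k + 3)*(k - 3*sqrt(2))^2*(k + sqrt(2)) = k^4 - 5*sqrt(2)*k^3 + 3*k^3 - 15*sqrt(2)*k^2 + 6*k^2 + 18*k + 18*sqrt(2)*k + 54*sqrt(2)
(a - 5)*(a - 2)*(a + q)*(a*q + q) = a^4*q + a^3*q^2 - 6*a^3*q - 6*a^2*q^2 + 3*a^2*q + 3*a*q^2 + 10*a*q + 10*q^2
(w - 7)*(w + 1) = w^2 - 6*w - 7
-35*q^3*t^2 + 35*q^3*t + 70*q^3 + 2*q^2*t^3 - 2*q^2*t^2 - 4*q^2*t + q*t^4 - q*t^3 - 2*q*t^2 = (-5*q + t)*(7*q + t)*(t - 2)*(q*t + q)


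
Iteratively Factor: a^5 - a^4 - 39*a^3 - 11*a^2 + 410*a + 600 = (a + 4)*(a^4 - 5*a^3 - 19*a^2 + 65*a + 150) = (a + 2)*(a + 4)*(a^3 - 7*a^2 - 5*a + 75) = (a - 5)*(a + 2)*(a + 4)*(a^2 - 2*a - 15) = (a - 5)*(a + 2)*(a + 3)*(a + 4)*(a - 5)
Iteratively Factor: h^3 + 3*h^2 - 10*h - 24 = (h - 3)*(h^2 + 6*h + 8) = (h - 3)*(h + 2)*(h + 4)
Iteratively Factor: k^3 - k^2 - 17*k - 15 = (k + 3)*(k^2 - 4*k - 5) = (k - 5)*(k + 3)*(k + 1)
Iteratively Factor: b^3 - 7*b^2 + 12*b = (b - 3)*(b^2 - 4*b) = b*(b - 3)*(b - 4)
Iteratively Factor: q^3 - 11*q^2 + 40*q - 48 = (q - 3)*(q^2 - 8*q + 16) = (q - 4)*(q - 3)*(q - 4)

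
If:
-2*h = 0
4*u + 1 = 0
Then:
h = 0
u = -1/4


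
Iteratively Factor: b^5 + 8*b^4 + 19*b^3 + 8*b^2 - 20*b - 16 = (b + 1)*(b^4 + 7*b^3 + 12*b^2 - 4*b - 16) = (b - 1)*(b + 1)*(b^3 + 8*b^2 + 20*b + 16) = (b - 1)*(b + 1)*(b + 2)*(b^2 + 6*b + 8) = (b - 1)*(b + 1)*(b + 2)*(b + 4)*(b + 2)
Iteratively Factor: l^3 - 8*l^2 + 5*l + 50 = (l - 5)*(l^2 - 3*l - 10) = (l - 5)^2*(l + 2)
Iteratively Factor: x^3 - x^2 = (x - 1)*(x^2) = x*(x - 1)*(x)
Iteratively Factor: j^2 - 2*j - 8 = (j - 4)*(j + 2)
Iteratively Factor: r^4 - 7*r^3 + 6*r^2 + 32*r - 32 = (r - 1)*(r^3 - 6*r^2 + 32) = (r - 4)*(r - 1)*(r^2 - 2*r - 8) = (r - 4)^2*(r - 1)*(r + 2)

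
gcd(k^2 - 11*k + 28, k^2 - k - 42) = k - 7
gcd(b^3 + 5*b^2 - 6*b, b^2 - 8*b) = b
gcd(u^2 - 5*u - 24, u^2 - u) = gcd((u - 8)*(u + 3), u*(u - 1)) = 1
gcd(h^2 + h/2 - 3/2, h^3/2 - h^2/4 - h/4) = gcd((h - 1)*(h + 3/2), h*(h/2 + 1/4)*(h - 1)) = h - 1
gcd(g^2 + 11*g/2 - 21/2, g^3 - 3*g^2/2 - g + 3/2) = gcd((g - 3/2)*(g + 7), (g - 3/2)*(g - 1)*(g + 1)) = g - 3/2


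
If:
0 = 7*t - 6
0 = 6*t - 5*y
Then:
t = 6/7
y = 36/35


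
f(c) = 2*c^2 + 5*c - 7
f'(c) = 4*c + 5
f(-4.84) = 15.65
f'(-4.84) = -14.36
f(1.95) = 10.36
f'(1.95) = 12.80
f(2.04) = 11.52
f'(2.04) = 13.16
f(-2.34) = -7.75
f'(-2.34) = -4.36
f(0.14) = -6.26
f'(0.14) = 5.56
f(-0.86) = -9.82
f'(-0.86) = 1.56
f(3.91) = 43.13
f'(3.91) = 20.64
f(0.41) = -4.61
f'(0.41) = 6.64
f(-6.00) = 35.00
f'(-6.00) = -19.00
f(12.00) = 341.00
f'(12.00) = 53.00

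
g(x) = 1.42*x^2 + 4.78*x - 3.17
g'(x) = 2.84*x + 4.78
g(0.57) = 0.02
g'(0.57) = 6.40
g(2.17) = 13.89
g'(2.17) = 10.94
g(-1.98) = -7.07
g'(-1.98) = -0.84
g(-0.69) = -5.79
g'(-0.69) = 2.82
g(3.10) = 25.29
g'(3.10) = 13.58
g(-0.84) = -6.18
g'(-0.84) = 2.39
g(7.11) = 102.60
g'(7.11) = 24.97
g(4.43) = 45.87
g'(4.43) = 17.36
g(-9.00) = 68.83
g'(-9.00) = -20.78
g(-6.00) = 19.27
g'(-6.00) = -12.26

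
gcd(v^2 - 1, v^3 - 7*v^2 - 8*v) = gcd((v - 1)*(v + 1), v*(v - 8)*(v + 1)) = v + 1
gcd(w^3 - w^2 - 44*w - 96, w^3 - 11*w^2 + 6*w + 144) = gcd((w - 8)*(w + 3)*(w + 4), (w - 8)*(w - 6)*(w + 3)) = w^2 - 5*w - 24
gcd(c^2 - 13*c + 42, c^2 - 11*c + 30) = c - 6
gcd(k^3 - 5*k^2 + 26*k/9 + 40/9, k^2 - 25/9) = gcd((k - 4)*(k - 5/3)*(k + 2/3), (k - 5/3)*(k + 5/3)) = k - 5/3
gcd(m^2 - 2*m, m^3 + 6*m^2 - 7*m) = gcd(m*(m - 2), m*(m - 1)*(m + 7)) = m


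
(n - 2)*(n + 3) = n^2 + n - 6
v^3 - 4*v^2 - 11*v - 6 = (v - 6)*(v + 1)^2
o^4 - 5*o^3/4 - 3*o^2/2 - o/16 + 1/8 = (o - 2)*(o - 1/4)*(o + 1/2)^2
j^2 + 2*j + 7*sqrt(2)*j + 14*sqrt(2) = (j + 2)*(j + 7*sqrt(2))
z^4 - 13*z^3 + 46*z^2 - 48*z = z*(z - 8)*(z - 3)*(z - 2)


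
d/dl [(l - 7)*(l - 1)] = 2*l - 8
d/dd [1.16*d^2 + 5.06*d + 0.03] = 2.32*d + 5.06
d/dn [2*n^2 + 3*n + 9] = 4*n + 3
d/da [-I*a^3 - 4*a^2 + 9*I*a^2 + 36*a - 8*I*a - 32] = -3*I*a^2 - a*(8 - 18*I) + 36 - 8*I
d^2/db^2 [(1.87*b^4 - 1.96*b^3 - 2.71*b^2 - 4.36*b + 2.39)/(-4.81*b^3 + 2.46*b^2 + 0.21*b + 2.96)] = (2.27373675443232e-13*b^7 + 145.370696*b^6 + 451.577028*b^5 - 703.98594*b^4 + 1004.461948*b^3 + 364.917018*b^2 - 299.025468*b + 76.66277)/(111.284641*b^9 - 170.744418*b^8 + 72.748845*b^7 - 205.426428*b^6 + 206.970831*b^5 - 36.12429*b^4 + 117.245811*b^3 - 65.052216*b^2 - 5.519808*b - 25.934336)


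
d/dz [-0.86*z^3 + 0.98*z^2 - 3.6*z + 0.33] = -2.58*z^2 + 1.96*z - 3.6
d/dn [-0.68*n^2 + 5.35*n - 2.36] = 5.35 - 1.36*n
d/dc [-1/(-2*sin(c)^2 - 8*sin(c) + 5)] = -4*(sin(c) + 2)*cos(c)/(-8*sin(c) + cos(2*c) + 4)^2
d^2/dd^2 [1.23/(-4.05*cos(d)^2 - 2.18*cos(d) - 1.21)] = (80.7003*(1 - cos(d)^2)^2 + 32.57901*cos(d)^3 + 22.085142*cos(d)^2 - 68.402514*cos(d) - 80.335974)/(4.05*cos(d)^2 + 2.18*cos(d) + 1.21)^3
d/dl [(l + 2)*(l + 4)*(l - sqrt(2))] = 3*l^2 - 2*sqrt(2)*l + 12*l - 6*sqrt(2) + 8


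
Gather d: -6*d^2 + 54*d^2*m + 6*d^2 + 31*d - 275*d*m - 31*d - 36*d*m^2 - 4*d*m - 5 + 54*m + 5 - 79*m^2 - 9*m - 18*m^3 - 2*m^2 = 54*d^2*m + d*(-36*m^2 - 279*m) - 18*m^3 - 81*m^2 + 45*m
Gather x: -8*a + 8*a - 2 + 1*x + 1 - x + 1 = 0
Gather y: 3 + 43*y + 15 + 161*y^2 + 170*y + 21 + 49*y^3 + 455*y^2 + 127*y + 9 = 49*y^3 + 616*y^2 + 340*y + 48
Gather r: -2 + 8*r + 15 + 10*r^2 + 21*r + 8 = 10*r^2 + 29*r + 21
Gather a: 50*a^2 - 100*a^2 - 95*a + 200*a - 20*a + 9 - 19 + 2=-50*a^2 + 85*a - 8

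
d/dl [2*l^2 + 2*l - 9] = 4*l + 2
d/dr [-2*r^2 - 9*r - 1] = -4*r - 9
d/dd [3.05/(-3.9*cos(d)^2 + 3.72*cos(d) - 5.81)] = (11.346 - 23.79*cos(d))*sin(d)/(3.9*cos(d)^2 - 3.72*cos(d) + 5.81)^2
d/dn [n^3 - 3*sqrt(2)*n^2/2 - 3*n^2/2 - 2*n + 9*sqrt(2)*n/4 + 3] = 3*n^2 - 3*sqrt(2)*n - 3*n - 2 + 9*sqrt(2)/4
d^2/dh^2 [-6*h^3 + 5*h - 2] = -36*h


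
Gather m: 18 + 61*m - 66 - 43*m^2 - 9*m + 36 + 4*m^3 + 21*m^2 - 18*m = 4*m^3 - 22*m^2 + 34*m - 12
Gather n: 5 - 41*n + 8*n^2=8*n^2 - 41*n + 5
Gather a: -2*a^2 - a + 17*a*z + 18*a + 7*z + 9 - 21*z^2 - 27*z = -2*a^2 + a*(17*z + 17) - 21*z^2 - 20*z + 9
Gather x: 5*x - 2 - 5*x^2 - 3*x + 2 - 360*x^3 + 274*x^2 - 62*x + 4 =-360*x^3 + 269*x^2 - 60*x + 4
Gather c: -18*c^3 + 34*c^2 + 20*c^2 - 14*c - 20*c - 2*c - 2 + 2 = -18*c^3 + 54*c^2 - 36*c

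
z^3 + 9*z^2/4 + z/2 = z*(z + 1/4)*(z + 2)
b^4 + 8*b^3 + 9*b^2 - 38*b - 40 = (b - 2)*(b + 1)*(b + 4)*(b + 5)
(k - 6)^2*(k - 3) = k^3 - 15*k^2 + 72*k - 108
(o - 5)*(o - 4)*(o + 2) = o^3 - 7*o^2 + 2*o + 40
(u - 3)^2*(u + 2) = u^3 - 4*u^2 - 3*u + 18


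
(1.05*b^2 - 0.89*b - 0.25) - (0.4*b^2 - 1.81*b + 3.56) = 0.65*b^2 + 0.92*b - 3.81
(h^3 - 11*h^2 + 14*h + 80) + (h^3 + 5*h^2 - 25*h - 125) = 2*h^3 - 6*h^2 - 11*h - 45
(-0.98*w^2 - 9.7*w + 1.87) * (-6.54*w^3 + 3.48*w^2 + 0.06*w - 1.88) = 6.4092*w^5 + 60.0276*w^4 - 46.0446*w^3 + 7.768*w^2 + 18.3482*w - 3.5156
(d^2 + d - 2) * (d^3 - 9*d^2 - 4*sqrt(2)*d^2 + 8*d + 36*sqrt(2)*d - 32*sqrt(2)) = d^5 - 8*d^4 - 4*sqrt(2)*d^4 - 3*d^3 + 32*sqrt(2)*d^3 + 12*sqrt(2)*d^2 + 26*d^2 - 104*sqrt(2)*d - 16*d + 64*sqrt(2)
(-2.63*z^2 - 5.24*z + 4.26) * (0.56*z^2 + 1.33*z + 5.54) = -1.4728*z^4 - 6.4323*z^3 - 19.1538*z^2 - 23.3638*z + 23.6004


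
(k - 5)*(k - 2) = k^2 - 7*k + 10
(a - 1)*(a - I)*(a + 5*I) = a^3 - a^2 + 4*I*a^2 + 5*a - 4*I*a - 5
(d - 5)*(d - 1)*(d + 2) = d^3 - 4*d^2 - 7*d + 10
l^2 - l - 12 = (l - 4)*(l + 3)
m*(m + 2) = m^2 + 2*m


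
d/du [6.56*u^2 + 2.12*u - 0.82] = 13.12*u + 2.12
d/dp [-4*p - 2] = -4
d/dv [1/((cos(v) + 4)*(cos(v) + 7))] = (2*cos(v) + 11)*sin(v)/((cos(v) + 4)^2*(cos(v) + 7)^2)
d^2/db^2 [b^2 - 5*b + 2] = 2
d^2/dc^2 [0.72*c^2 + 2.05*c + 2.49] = 1.44000000000000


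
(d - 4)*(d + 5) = d^2 + d - 20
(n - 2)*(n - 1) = n^2 - 3*n + 2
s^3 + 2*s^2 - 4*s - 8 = (s - 2)*(s + 2)^2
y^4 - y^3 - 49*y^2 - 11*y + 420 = (y - 7)*(y - 3)*(y + 4)*(y + 5)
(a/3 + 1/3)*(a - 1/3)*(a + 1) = a^3/3 + 5*a^2/9 + a/9 - 1/9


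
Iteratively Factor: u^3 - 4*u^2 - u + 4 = (u - 4)*(u^2 - 1) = (u - 4)*(u + 1)*(u - 1)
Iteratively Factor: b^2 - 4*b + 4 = (b - 2)*(b - 2)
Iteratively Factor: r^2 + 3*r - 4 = (r + 4)*(r - 1)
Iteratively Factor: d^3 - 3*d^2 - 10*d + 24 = (d + 3)*(d^2 - 6*d + 8) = (d - 4)*(d + 3)*(d - 2)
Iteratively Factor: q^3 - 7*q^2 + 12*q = (q - 4)*(q^2 - 3*q) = (q - 4)*(q - 3)*(q)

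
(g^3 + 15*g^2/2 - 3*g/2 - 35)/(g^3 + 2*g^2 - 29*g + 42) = (g + 5/2)/(g - 3)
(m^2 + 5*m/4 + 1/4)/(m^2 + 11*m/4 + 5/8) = 2*(m + 1)/(2*m + 5)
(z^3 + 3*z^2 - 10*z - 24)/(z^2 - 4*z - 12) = (z^2 + z - 12)/(z - 6)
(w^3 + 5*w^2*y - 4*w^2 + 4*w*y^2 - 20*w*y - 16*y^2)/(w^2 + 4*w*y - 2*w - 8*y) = (w^2 + w*y - 4*w - 4*y)/(w - 2)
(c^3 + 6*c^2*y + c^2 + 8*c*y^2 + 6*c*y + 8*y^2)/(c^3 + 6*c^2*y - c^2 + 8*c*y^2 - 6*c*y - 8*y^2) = (c + 1)/(c - 1)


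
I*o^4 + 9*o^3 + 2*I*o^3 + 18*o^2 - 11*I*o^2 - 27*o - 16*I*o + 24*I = (o + 3)*(o - 8*I)*(o - I)*(I*o - I)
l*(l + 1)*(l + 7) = l^3 + 8*l^2 + 7*l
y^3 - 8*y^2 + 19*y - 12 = (y - 4)*(y - 3)*(y - 1)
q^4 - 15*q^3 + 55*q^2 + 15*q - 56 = (q - 8)*(q - 7)*(q - 1)*(q + 1)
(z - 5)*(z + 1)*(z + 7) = z^3 + 3*z^2 - 33*z - 35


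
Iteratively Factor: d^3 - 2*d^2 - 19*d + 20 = (d - 1)*(d^2 - d - 20) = (d - 5)*(d - 1)*(d + 4)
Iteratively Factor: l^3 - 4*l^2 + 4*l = (l - 2)*(l^2 - 2*l) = l*(l - 2)*(l - 2)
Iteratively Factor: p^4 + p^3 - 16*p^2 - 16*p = (p - 4)*(p^3 + 5*p^2 + 4*p) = (p - 4)*(p + 4)*(p^2 + p) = (p - 4)*(p + 1)*(p + 4)*(p)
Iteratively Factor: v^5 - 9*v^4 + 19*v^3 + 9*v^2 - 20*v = (v - 5)*(v^4 - 4*v^3 - v^2 + 4*v) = v*(v - 5)*(v^3 - 4*v^2 - v + 4) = v*(v - 5)*(v + 1)*(v^2 - 5*v + 4) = v*(v - 5)*(v - 1)*(v + 1)*(v - 4)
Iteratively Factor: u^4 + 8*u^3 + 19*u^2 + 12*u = (u)*(u^3 + 8*u^2 + 19*u + 12) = u*(u + 3)*(u^2 + 5*u + 4) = u*(u + 3)*(u + 4)*(u + 1)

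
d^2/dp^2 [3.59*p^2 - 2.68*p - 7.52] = 7.18000000000000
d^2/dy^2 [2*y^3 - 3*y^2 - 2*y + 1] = 12*y - 6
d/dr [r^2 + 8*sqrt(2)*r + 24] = 2*r + 8*sqrt(2)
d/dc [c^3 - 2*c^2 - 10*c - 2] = 3*c^2 - 4*c - 10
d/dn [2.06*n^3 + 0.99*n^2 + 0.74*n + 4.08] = 6.18*n^2 + 1.98*n + 0.74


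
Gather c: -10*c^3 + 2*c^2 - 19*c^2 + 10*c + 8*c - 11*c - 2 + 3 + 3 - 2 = -10*c^3 - 17*c^2 + 7*c + 2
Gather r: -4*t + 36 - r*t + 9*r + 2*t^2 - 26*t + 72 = r*(9 - t) + 2*t^2 - 30*t + 108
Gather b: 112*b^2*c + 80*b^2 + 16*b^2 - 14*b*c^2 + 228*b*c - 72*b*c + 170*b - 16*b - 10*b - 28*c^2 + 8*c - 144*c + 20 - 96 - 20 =b^2*(112*c + 96) + b*(-14*c^2 + 156*c + 144) - 28*c^2 - 136*c - 96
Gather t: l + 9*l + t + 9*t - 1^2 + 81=10*l + 10*t + 80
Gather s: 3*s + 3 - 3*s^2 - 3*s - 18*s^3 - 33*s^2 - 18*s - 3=-18*s^3 - 36*s^2 - 18*s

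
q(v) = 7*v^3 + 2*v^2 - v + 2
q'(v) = 21*v^2 + 4*v - 1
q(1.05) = 11.26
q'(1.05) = 26.35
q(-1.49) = -15.23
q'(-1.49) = 39.66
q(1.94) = 58.70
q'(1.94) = 85.80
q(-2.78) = -130.16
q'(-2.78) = 150.18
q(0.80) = 6.06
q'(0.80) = 15.64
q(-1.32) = -9.29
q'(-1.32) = 30.31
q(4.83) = 832.58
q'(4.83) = 508.23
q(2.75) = 159.95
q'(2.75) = 168.81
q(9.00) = 5258.00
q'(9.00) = 1736.00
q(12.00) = 12374.00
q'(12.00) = 3071.00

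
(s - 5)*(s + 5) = s^2 - 25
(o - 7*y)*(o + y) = o^2 - 6*o*y - 7*y^2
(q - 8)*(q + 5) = q^2 - 3*q - 40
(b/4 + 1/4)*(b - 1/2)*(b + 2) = b^3/4 + 5*b^2/8 + b/8 - 1/4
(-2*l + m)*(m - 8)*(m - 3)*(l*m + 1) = -2*l^2*m^3 + 22*l^2*m^2 - 48*l^2*m + l*m^4 - 11*l*m^3 + 22*l*m^2 + 22*l*m - 48*l + m^3 - 11*m^2 + 24*m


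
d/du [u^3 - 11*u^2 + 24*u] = 3*u^2 - 22*u + 24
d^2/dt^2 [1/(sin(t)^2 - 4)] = 2*(-2*sin(t)^4 - 5*sin(t)^2 + 4)/(sin(t)^2 - 4)^3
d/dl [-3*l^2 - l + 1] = -6*l - 1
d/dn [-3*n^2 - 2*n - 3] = -6*n - 2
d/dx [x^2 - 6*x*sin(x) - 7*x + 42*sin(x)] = -6*x*cos(x) + 2*x - 6*sin(x) + 42*cos(x) - 7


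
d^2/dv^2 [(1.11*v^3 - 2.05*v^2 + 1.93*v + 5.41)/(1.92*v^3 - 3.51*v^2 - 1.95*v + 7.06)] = (-0.153215999999986*v^6 + 67.6235519999999*v^5 - 65.325312*v^4 - 40.786554*v^3 - 432.047826*v^2 + 401.088402*v + 158.051002)/(7.077888*v^9 - 38.817792*v^8 + 49.398336*v^7 + 113.683041*v^6 - 335.642697*v^5 + 62.303553*v^4 + 569.617281*v^3 - 444.316158*v^2 - 291.58506*v + 351.895816)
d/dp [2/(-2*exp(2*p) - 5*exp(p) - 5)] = (8*exp(p) + 10)*exp(p)/(2*exp(2*p) + 5*exp(p) + 5)^2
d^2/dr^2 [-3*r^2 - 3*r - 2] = -6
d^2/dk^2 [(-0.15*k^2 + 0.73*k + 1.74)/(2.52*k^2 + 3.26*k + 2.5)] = (8.88178419700125e-16*k^4 + 11.736144*k^3 + 71.968176*k^2 + 58.172688*k + 1.28604799999999)/(16.003008*k^6 + 62.106912*k^5 + 127.972656*k^4 + 157.873976*k^3 + 126.957*k^2 + 61.125*k + 15.625)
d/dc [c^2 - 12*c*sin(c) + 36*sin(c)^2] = -12*c*cos(c) + 2*c - 12*sin(c) + 36*sin(2*c)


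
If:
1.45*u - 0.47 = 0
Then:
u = 0.32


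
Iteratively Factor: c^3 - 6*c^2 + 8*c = (c)*(c^2 - 6*c + 8) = c*(c - 2)*(c - 4)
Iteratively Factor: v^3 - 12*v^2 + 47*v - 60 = (v - 4)*(v^2 - 8*v + 15) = (v - 4)*(v - 3)*(v - 5)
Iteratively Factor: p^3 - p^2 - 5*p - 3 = (p + 1)*(p^2 - 2*p - 3) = (p - 3)*(p + 1)*(p + 1)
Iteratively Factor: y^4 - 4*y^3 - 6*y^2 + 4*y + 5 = (y - 5)*(y^3 + y^2 - y - 1) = (y - 5)*(y - 1)*(y^2 + 2*y + 1) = (y - 5)*(y - 1)*(y + 1)*(y + 1)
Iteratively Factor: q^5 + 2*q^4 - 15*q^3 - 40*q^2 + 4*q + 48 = (q - 4)*(q^4 + 6*q^3 + 9*q^2 - 4*q - 12) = (q - 4)*(q + 2)*(q^3 + 4*q^2 + q - 6) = (q - 4)*(q - 1)*(q + 2)*(q^2 + 5*q + 6) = (q - 4)*(q - 1)*(q + 2)^2*(q + 3)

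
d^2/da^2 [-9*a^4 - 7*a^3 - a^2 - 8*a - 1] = -108*a^2 - 42*a - 2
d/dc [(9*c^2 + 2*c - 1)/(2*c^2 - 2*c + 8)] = (-11*c^2 + 74*c + 7)/(2*(c^4 - 2*c^3 + 9*c^2 - 8*c + 16))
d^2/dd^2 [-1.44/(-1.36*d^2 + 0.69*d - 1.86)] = (-5.326848*d^2 + 2.702592*d + 1.44*(2.72*d - 0.69)*(5.44*d - 1.38) - 7.285248)/(1.36*d^2 - 0.69*d + 1.86)^3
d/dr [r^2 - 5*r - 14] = 2*r - 5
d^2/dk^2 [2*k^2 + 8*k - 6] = 4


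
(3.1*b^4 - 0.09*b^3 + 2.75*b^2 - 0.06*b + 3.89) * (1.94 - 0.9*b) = -2.79*b^5 + 6.095*b^4 - 2.6496*b^3 + 5.389*b^2 - 3.6174*b + 7.5466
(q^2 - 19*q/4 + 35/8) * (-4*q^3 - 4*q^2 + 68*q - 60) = -4*q^5 + 15*q^4 + 139*q^3/2 - 801*q^2/2 + 1165*q/2 - 525/2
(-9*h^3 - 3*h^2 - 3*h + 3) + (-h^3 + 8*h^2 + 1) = -10*h^3 + 5*h^2 - 3*h + 4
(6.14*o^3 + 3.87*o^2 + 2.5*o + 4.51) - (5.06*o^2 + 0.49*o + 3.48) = 6.14*o^3 - 1.19*o^2 + 2.01*o + 1.03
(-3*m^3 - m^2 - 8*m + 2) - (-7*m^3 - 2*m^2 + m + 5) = 4*m^3 + m^2 - 9*m - 3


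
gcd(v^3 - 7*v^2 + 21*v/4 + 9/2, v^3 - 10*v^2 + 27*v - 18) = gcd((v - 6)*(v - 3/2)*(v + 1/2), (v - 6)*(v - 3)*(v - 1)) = v - 6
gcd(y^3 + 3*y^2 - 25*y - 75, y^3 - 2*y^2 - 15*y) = y^2 - 2*y - 15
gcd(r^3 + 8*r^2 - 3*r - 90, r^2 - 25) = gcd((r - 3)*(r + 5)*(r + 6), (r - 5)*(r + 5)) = r + 5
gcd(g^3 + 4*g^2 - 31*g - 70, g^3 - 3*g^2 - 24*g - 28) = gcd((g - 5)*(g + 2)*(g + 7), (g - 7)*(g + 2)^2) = g + 2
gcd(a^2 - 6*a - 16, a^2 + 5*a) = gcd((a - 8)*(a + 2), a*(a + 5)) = 1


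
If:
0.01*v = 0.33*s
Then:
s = 0.0303030303030303*v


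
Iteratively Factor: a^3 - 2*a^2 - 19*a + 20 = (a - 5)*(a^2 + 3*a - 4) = (a - 5)*(a + 4)*(a - 1)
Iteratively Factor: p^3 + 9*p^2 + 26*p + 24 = (p + 2)*(p^2 + 7*p + 12) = (p + 2)*(p + 4)*(p + 3)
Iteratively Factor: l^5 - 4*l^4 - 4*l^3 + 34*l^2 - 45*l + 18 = (l - 1)*(l^4 - 3*l^3 - 7*l^2 + 27*l - 18) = (l - 3)*(l - 1)*(l^3 - 7*l + 6) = (l - 3)*(l - 2)*(l - 1)*(l^2 + 2*l - 3) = (l - 3)*(l - 2)*(l - 1)^2*(l + 3)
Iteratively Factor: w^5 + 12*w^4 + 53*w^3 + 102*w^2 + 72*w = (w + 3)*(w^4 + 9*w^3 + 26*w^2 + 24*w) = (w + 3)*(w + 4)*(w^3 + 5*w^2 + 6*w) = (w + 3)^2*(w + 4)*(w^2 + 2*w) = w*(w + 3)^2*(w + 4)*(w + 2)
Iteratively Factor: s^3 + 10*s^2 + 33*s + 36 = (s + 3)*(s^2 + 7*s + 12) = (s + 3)^2*(s + 4)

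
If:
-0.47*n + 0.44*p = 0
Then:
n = 0.936170212765957*p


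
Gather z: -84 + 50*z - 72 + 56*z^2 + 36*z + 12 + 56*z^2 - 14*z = 112*z^2 + 72*z - 144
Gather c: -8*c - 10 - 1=-8*c - 11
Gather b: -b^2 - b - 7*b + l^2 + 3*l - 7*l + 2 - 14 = -b^2 - 8*b + l^2 - 4*l - 12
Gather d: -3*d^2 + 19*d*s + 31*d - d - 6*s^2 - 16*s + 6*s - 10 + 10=-3*d^2 + d*(19*s + 30) - 6*s^2 - 10*s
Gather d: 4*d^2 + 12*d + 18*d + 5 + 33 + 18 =4*d^2 + 30*d + 56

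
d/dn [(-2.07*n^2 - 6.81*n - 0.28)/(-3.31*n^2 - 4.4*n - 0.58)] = (-13.4331*n^2 + 0.547599999999999*n + 2.7178)/(10.9561*n^4 + 29.128*n^3 + 23.1996*n^2 + 5.104*n + 0.3364)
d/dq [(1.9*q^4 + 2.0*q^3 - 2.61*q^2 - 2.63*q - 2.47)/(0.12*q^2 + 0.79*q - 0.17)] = (0.456*q^5 + 4.743*q^4 + 1.868*q^3 - 2.7663*q^2 + 1.4802*q + 2.3984)/(0.0144*q^4 + 0.1896*q^3 + 0.5833*q^2 - 0.2686*q + 0.0289)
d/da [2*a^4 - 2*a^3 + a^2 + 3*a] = 8*a^3 - 6*a^2 + 2*a + 3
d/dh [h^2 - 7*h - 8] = 2*h - 7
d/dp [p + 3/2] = 1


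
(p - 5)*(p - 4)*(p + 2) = p^3 - 7*p^2 + 2*p + 40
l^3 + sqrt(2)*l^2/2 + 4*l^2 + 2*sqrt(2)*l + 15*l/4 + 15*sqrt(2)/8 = (l + 3/2)*(l + 5/2)*(l + sqrt(2)/2)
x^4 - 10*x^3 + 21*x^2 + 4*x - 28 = (x - 7)*(x - 2)^2*(x + 1)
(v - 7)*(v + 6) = v^2 - v - 42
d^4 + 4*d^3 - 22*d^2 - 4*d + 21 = (d - 3)*(d - 1)*(d + 1)*(d + 7)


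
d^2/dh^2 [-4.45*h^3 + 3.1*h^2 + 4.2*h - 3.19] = 6.2 - 26.7*h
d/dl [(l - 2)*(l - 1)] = 2*l - 3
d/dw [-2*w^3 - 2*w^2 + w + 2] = -6*w^2 - 4*w + 1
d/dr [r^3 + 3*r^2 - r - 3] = 3*r^2 + 6*r - 1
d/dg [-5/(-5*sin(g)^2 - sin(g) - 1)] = -5*(10*sin(g) + 1)*cos(g)/(5*sin(g)^2 + sin(g) + 1)^2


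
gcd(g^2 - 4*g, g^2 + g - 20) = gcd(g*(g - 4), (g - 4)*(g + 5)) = g - 4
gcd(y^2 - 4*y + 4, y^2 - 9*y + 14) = y - 2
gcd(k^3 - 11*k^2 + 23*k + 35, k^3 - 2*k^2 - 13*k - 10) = k^2 - 4*k - 5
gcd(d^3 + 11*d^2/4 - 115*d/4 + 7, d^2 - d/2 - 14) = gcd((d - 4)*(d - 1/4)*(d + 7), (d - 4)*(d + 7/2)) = d - 4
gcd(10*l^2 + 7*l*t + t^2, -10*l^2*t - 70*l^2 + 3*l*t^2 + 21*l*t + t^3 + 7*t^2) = 5*l + t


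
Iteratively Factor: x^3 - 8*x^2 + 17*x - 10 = (x - 1)*(x^2 - 7*x + 10) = (x - 5)*(x - 1)*(x - 2)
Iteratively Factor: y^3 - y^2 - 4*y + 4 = (y - 1)*(y^2 - 4) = (y - 1)*(y + 2)*(y - 2)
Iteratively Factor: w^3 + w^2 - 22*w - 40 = (w + 2)*(w^2 - w - 20) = (w - 5)*(w + 2)*(w + 4)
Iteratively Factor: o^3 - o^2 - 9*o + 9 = (o - 3)*(o^2 + 2*o - 3) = (o - 3)*(o + 3)*(o - 1)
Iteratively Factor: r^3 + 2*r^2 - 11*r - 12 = (r + 4)*(r^2 - 2*r - 3) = (r - 3)*(r + 4)*(r + 1)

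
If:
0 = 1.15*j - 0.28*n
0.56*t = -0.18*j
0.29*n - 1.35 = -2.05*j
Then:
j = 0.42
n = 1.71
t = -0.13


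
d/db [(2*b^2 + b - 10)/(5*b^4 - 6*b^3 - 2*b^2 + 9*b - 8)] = (-20*b^5 - 3*b^4 + 212*b^3 - 160*b^2 - 72*b + 82)/(25*b^8 - 60*b^7 + 16*b^6 + 114*b^5 - 184*b^4 + 60*b^3 + 113*b^2 - 144*b + 64)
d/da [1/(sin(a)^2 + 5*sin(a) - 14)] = -(2*sin(a) + 5)*cos(a)/(sin(a)^2 + 5*sin(a) - 14)^2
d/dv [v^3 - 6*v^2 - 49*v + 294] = 3*v^2 - 12*v - 49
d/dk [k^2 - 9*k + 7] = 2*k - 9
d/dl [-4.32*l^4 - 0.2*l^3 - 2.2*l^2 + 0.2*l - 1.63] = -17.28*l^3 - 0.6*l^2 - 4.4*l + 0.2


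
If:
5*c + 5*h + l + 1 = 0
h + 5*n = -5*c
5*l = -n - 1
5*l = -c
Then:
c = 65/113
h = -85/113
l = -13/113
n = -48/113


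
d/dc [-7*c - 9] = -7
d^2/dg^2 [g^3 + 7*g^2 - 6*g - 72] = 6*g + 14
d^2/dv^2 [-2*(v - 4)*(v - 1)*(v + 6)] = -12*v - 4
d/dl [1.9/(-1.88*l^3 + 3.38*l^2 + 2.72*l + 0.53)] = (10.716*l^2 - 12.844*l - 5.168)/(-1.88*l^3 + 3.38*l^2 + 2.72*l + 0.53)^2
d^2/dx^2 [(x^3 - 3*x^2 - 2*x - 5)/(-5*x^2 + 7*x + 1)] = 2*(101*x^3 + 399*x^2 - 498*x + 259)/(125*x^6 - 525*x^5 + 660*x^4 - 133*x^3 - 132*x^2 - 21*x - 1)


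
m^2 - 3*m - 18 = (m - 6)*(m + 3)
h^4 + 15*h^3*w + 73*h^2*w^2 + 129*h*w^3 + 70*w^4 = (h + w)*(h + 2*w)*(h + 5*w)*(h + 7*w)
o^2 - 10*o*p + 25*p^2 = (o - 5*p)^2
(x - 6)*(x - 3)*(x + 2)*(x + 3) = x^4 - 4*x^3 - 21*x^2 + 36*x + 108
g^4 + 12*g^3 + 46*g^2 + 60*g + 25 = (g + 1)^2*(g + 5)^2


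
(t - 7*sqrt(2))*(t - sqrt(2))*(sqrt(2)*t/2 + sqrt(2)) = sqrt(2)*t^3/2 - 8*t^2 + sqrt(2)*t^2 - 16*t + 7*sqrt(2)*t + 14*sqrt(2)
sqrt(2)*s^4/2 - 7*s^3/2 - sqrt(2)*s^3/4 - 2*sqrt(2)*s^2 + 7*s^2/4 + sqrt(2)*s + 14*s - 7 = (s - 2)*(s - 1/2)*(s - 7*sqrt(2)/2)*(sqrt(2)*s/2 + sqrt(2))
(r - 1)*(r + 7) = r^2 + 6*r - 7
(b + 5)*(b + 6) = b^2 + 11*b + 30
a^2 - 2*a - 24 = (a - 6)*(a + 4)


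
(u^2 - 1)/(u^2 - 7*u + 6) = (u + 1)/(u - 6)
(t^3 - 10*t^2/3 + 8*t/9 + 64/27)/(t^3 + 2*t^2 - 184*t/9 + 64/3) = (t + 2/3)/(t + 6)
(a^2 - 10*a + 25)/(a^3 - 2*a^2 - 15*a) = (a - 5)/(a*(a + 3))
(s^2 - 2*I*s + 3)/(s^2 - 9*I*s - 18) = (s + I)/(s - 6*I)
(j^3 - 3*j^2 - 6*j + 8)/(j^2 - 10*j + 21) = (j^3 - 3*j^2 - 6*j + 8)/(j^2 - 10*j + 21)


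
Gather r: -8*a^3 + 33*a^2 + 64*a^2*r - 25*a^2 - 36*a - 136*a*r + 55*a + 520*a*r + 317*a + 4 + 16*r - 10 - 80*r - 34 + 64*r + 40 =-8*a^3 + 8*a^2 + 336*a + r*(64*a^2 + 384*a)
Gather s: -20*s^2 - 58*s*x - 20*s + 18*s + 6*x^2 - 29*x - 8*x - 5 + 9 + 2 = -20*s^2 + s*(-58*x - 2) + 6*x^2 - 37*x + 6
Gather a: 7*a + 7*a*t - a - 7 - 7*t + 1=a*(7*t + 6) - 7*t - 6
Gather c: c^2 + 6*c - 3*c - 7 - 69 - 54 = c^2 + 3*c - 130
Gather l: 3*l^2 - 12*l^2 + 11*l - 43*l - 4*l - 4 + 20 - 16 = -9*l^2 - 36*l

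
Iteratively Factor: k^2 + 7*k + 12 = (k + 4)*(k + 3)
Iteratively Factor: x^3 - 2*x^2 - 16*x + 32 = (x - 2)*(x^2 - 16) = (x - 4)*(x - 2)*(x + 4)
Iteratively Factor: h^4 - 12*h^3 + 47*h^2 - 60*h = (h - 4)*(h^3 - 8*h^2 + 15*h) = h*(h - 4)*(h^2 - 8*h + 15) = h*(h - 4)*(h - 3)*(h - 5)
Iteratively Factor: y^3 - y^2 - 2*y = (y + 1)*(y^2 - 2*y) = (y - 2)*(y + 1)*(y)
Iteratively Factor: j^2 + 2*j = (j)*(j + 2)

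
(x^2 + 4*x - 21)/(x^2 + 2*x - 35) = (x - 3)/(x - 5)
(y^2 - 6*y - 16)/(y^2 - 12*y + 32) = (y + 2)/(y - 4)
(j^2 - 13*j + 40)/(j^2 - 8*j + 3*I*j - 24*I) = (j - 5)/(j + 3*I)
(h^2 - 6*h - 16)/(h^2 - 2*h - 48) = (h + 2)/(h + 6)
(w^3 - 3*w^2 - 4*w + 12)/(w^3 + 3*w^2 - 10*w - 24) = (w - 2)/(w + 4)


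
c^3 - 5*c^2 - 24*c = c*(c - 8)*(c + 3)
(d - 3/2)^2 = d^2 - 3*d + 9/4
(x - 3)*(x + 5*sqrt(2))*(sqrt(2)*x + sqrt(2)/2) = sqrt(2)*x^3 - 5*sqrt(2)*x^2/2 + 10*x^2 - 25*x - 3*sqrt(2)*x/2 - 15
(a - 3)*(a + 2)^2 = a^3 + a^2 - 8*a - 12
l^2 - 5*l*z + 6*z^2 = (l - 3*z)*(l - 2*z)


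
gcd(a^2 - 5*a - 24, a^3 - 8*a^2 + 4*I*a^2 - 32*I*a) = a - 8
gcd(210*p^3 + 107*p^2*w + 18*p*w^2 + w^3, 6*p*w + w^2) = 6*p + w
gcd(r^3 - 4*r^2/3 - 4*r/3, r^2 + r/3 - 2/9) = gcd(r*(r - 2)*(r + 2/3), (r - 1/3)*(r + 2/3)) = r + 2/3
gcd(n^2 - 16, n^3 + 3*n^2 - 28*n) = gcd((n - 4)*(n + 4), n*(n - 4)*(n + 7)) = n - 4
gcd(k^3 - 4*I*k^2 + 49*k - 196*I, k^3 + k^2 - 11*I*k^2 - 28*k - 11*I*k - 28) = k^2 - 11*I*k - 28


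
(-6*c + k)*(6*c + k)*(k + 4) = -36*c^2*k - 144*c^2 + k^3 + 4*k^2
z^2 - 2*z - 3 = (z - 3)*(z + 1)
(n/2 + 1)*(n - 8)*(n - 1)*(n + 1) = n^4/2 - 3*n^3 - 17*n^2/2 + 3*n + 8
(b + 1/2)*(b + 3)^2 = b^3 + 13*b^2/2 + 12*b + 9/2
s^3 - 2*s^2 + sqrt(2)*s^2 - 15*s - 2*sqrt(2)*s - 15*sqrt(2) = (s - 5)*(s + 3)*(s + sqrt(2))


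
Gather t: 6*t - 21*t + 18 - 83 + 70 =5 - 15*t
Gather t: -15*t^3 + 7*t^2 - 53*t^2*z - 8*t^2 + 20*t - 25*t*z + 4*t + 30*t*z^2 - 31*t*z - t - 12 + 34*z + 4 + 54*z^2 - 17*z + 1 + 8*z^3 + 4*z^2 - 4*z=-15*t^3 + t^2*(-53*z - 1) + t*(30*z^2 - 56*z + 23) + 8*z^3 + 58*z^2 + 13*z - 7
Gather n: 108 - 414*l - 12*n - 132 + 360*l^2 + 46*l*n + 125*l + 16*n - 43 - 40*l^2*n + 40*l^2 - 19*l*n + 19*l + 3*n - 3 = 400*l^2 - 270*l + n*(-40*l^2 + 27*l + 7) - 70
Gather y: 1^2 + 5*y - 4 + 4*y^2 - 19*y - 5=4*y^2 - 14*y - 8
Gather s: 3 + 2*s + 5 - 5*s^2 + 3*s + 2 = -5*s^2 + 5*s + 10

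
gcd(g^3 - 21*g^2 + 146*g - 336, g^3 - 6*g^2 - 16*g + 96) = g - 6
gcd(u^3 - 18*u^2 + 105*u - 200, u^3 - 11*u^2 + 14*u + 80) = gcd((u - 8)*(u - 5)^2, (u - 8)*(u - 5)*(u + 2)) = u^2 - 13*u + 40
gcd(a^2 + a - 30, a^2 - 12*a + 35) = a - 5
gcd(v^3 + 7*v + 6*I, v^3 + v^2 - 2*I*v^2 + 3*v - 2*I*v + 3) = v^2 - 2*I*v + 3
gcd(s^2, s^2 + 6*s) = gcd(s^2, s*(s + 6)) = s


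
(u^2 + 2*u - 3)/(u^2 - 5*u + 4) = (u + 3)/(u - 4)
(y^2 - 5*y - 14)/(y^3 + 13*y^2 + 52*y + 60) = (y - 7)/(y^2 + 11*y + 30)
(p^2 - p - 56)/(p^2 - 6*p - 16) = (p + 7)/(p + 2)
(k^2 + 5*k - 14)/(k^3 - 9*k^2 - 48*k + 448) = (k - 2)/(k^2 - 16*k + 64)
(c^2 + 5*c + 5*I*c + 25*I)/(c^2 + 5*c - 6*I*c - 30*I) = (c + 5*I)/(c - 6*I)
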